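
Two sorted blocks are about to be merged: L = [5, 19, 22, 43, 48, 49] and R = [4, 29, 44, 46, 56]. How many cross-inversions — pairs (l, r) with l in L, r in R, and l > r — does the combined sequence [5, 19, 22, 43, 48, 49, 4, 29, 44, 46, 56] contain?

Take each right-half value and tally the left-half values above it:
r = 4: 5, 19, 22, 43, 48, 49 → 6
r = 29: 43, 48, 49 → 3
r = 44: 48, 49 → 2
r = 46: 48, 49 → 2
r = 56: none → 0
Cross-inversions: 6 + 3 + 2 + 2 + 0 = 13

13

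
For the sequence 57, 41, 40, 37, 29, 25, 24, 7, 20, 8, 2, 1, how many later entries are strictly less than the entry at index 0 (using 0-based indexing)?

11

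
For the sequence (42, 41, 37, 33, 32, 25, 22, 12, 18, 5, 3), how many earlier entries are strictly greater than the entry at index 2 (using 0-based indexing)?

2 such elements

The element at index 2 is 37.
Elements before it: 42, 41
Those larger than 37: 42, 41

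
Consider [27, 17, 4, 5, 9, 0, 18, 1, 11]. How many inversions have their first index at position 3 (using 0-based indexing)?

2 such elements

The element at index 3 is 5.
Elements after it: 9, 0, 18, 1, 11
Those smaller than 5: 0, 1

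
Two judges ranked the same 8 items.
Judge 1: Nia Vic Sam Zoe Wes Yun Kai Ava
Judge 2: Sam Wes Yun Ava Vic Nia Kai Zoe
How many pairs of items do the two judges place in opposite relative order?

Assign each item its position (1..8) in the first ordering, then rewrite the second ordering as that position sequence:
positions: Nia→1, Vic→2, Sam→3, Zoe→4, Wes→5, Yun→6, Kai→7, Ava→8
second ordering as positions: [3, 5, 6, 8, 2, 1, 7, 4]
Discordant pairs = inversions in this position sequence.
3: 2, 1 → 2
5: 2, 1, 4 → 3
6: 2, 1, 4 → 3
8: 2, 1, 7, 4 → 4
2: 1 → 1
1: 0
7: 4 → 1
4: 0
Total: 2 + 3 + 3 + 4 + 1 + 0 + 1 + 0 = 14

14 discordant pairs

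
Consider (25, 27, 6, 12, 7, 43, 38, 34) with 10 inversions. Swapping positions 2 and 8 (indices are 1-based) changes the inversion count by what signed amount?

+1

Positions 2 and 8 hold 27 and 34; after swapping, the array is [25, 34, 6, 12, 7, 43, 38, 27].
Count, for each position, how many later elements it exceeds:
25 → 6, 12, 7 → 3
34 → 6, 12, 7, 27 → 4
6 → none → 0
12 → 7 → 1
7 → none → 0
43 → 38, 27 → 2
38 → 27 → 1
27 → none → 0
Sum: 3 + 4 + 0 + 1 + 0 + 2 + 1 + 0 = 11
Change: 11 − 10 = +1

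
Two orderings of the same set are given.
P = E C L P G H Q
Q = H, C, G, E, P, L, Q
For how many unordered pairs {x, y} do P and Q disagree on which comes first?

Assign each item its position (1..7) in the first ordering, then rewrite the second ordering as that position sequence:
positions: E→1, C→2, L→3, P→4, G→5, H→6, Q→7
second ordering as positions: [6, 2, 5, 1, 4, 3, 7]
Discordant pairs = inversions in this position sequence.
6: 2, 5, 1, 4, 3 → 5
2: 1 → 1
5: 1, 4, 3 → 3
1: 0
4: 3 → 1
3: 0
7: 0
Total: 5 + 1 + 3 + 0 + 1 + 0 + 0 = 10

10 disagreeing pairs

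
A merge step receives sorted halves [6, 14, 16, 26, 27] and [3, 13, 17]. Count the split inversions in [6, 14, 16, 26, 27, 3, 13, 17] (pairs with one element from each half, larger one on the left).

Count, for every r in R, how many entries of L exceed r:
r = 3: 6, 14, 16, 26, 27 → 5
r = 13: 14, 16, 26, 27 → 4
r = 17: 26, 27 → 2
Cross-inversions: 5 + 4 + 2 = 11

11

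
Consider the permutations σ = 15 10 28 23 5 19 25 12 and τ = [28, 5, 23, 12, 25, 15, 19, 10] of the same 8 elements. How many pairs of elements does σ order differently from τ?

Assign each item its position (1..8) in the first ordering, then rewrite the second ordering as that position sequence:
positions: 15→1, 10→2, 28→3, 23→4, 5→5, 19→6, 25→7, 12→8
second ordering as positions: [3, 5, 4, 8, 7, 1, 6, 2]
Discordant pairs = inversions in this position sequence.
3: 1, 2 → 2
5: 4, 1, 2 → 3
4: 1, 2 → 2
8: 7, 1, 6, 2 → 4
7: 1, 6, 2 → 3
1: 0
6: 2 → 1
2: 0
Total: 2 + 3 + 2 + 4 + 3 + 0 + 1 + 0 = 15

15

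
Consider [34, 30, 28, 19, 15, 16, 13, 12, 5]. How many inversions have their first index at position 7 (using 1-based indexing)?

The element at index 7 is 13.
Elements after it: 12, 5
Those smaller than 13: 12, 5

2 such elements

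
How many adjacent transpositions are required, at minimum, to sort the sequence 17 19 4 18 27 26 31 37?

4 swaps

The minimum number of adjacent swaps to sort an array equals its inversion count, since every such swap removes exactly one inversion.
Count inversions — for each element, later elements that are smaller:
17: 4 → 1
19: 4, 18 → 2
4: none → 0
18: none → 0
27: 26 → 1
26: none → 0
31: none → 0
37: none → 0
Total inversions: 1 + 2 + 0 + 0 + 1 + 0 + 0 + 0 = 4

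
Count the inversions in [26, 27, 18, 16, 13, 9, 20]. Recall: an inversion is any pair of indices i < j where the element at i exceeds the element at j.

16 inversions

Sweep left to right; for each value list the smaller values that follow it:
26 → 18, 16, 13, 9, 20 → 5
27 → 18, 16, 13, 9, 20 → 5
18 → 16, 13, 9 → 3
16 → 13, 9 → 2
13 → 9 → 1
9 → none → 0
20 → none → 0
Sum: 5 + 5 + 3 + 2 + 1 + 0 + 0 = 16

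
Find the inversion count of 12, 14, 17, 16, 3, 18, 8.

For each element, count later entries that are smaller:
12: 2
14: 2
17: 3
16: 2
3: 0
18: 1
8: 0
Sum: 2 + 2 + 3 + 2 + 0 + 1 + 0 = 10

10 inversions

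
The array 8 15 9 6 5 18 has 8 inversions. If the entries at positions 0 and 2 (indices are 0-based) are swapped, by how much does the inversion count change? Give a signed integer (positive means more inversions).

+1

Positions 0 and 2 hold 8 and 9; after swapping, the array is [9, 15, 8, 6, 5, 18].
Sweep left to right; for each value list the smaller values that follow it:
9: 3
15: 3
8: 2
6: 1
5: 0
18: 0
Sum: 3 + 3 + 2 + 1 + 0 + 0 = 9
Change: 9 − 8 = +1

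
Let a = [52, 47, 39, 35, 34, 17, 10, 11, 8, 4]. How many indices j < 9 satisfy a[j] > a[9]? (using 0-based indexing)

9 such elements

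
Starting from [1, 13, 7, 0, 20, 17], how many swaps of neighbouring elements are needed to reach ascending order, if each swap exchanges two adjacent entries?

5 adjacent swaps

Each adjacent swap fixes exactly one inversion, so the minimum swap count equals the number of inversions.
Count inversions — for each element, later elements that are smaller:
1: 0 → 1
13: 7, 0 → 2
7: 0 → 1
0: none → 0
20: 17 → 1
17: none → 0
Total inversions: 1 + 2 + 1 + 0 + 1 + 0 = 5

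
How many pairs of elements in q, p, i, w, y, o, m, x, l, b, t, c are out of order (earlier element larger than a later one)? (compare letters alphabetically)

Sweep left to right; for each value list the smaller values that follow it:
q: 7
p: 6
i: 2
w: 6
y: 7
o: 4
m: 3
x: 4
l: 2
b: 0
t: 1
c: 0
Sum: 7 + 6 + 2 + 6 + 7 + 4 + 3 + 4 + 2 + 0 + 1 + 0 = 42

42 inversions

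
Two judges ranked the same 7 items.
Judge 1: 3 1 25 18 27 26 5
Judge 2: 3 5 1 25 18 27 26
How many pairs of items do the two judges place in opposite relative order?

Assign each item its position (1..7) in the first ordering, then rewrite the second ordering as that position sequence:
positions: 3→1, 1→2, 25→3, 18→4, 27→5, 26→6, 5→7
second ordering as positions: [1, 7, 2, 3, 4, 5, 6]
Discordant pairs = inversions in this position sequence.
1: 0
7: 2, 3, 4, 5, 6 → 5
2: 0
3: 0
4: 0
5: 0
6: 0
Total: 0 + 5 + 0 + 0 + 0 + 0 + 0 = 5

5 discordant pairs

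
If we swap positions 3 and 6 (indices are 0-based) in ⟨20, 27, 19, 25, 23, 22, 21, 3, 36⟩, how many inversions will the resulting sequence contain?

Positions 3 and 6 hold 25 and 21; after swapping, the array is [20, 27, 19, 21, 23, 22, 25, 3, 36].
Element-by-element contributions:
20: 2
27: 6
19: 1
21: 1
23: 2
22: 1
25: 1
3: 0
36: 0
Sum: 2 + 6 + 1 + 1 + 2 + 1 + 1 + 0 + 0 = 14

14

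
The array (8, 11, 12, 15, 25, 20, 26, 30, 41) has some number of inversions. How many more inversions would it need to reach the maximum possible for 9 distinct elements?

Maximum inversions for 9 distinct elements is C(9, 2) = 9·8/2 = 36.
Current inversions — for each element, count later smaller elements:
8: 0
11: 0
12: 0
15: 0
25: 1
20: 0
26: 0
30: 0
41: 0
Current total: 0 + 0 + 0 + 0 + 1 + 0 + 0 + 0 + 0 = 1
Shortfall: 36 − 1 = 35

35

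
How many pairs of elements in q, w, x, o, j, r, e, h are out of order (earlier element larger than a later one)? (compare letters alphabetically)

21

Sweep left to right; for each value list the smaller values that follow it:
q → o, j, e, h → 4
w → o, j, r, e, h → 5
x → o, j, r, e, h → 5
o → j, e, h → 3
j → e, h → 2
r → e, h → 2
e → none → 0
h → none → 0
Sum: 4 + 5 + 5 + 3 + 2 + 2 + 0 + 0 = 21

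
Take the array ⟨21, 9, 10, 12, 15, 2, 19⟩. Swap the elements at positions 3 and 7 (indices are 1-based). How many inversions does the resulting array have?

Inversions: 15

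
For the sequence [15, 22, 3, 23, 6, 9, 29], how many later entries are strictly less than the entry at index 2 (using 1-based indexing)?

The element at index 2 is 22.
Elements after it: 3, 23, 6, 9, 29
Those smaller than 22: 3, 6, 9

3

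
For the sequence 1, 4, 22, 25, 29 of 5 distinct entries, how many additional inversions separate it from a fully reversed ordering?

10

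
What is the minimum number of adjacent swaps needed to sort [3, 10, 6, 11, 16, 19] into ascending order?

There is 1 swap.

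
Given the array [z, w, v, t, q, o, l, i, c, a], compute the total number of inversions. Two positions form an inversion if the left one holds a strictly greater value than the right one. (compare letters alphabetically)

Element-by-element contributions:
z: 9
w: 8
v: 7
t: 6
q: 5
o: 4
l: 3
i: 2
c: 1
a: 0
Sum: 9 + 8 + 7 + 6 + 5 + 4 + 3 + 2 + 1 + 0 = 45

45 inversions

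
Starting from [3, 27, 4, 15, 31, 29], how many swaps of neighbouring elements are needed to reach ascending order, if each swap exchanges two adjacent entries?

3

Minimum adjacent swaps = number of inversions (each swap of adjacent out-of-order elements removes one inversion and no swap can remove more).
Count inversions — for each element, later elements that are smaller:
3: none → 0
27: 4, 15 → 2
4: none → 0
15: none → 0
31: 29 → 1
29: none → 0
Total inversions: 0 + 2 + 0 + 0 + 1 + 0 = 3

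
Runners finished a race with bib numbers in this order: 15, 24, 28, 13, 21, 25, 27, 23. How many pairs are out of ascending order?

11

Element-by-element contributions:
15: 1
24: 3
28: 5
13: 0
21: 0
25: 1
27: 1
23: 0
Sum: 1 + 3 + 5 + 0 + 0 + 1 + 1 + 0 = 11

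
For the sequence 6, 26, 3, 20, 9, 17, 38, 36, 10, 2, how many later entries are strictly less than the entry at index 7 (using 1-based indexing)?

3 such elements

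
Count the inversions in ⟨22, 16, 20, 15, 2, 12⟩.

13 out-of-order pairs

Count, for each position, how many later elements it exceeds:
22: 5
16: 3
20: 3
15: 2
2: 0
12: 0
Sum: 5 + 3 + 3 + 2 + 0 + 0 = 13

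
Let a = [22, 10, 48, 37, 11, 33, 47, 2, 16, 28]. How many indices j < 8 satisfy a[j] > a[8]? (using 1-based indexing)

The element at index 8 is 2.
Elements before it: 22, 10, 48, 37, 11, 33, 47
Those larger than 2: 22, 10, 48, 37, 11, 33, 47

7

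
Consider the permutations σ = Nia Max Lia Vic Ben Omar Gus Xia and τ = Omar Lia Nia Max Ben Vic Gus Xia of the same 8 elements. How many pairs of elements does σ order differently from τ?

Assign each item its position (1..8) in the first ordering, then rewrite the second ordering as that position sequence:
positions: Nia→1, Max→2, Lia→3, Vic→4, Ben→5, Omar→6, Gus→7, Xia→8
second ordering as positions: [6, 3, 1, 2, 5, 4, 7, 8]
Discordant pairs = inversions in this position sequence.
6: 3, 1, 2, 5, 4 → 5
3: 1, 2 → 2
1: 0
2: 0
5: 4 → 1
4: 0
7: 0
8: 0
Total: 5 + 2 + 0 + 0 + 1 + 0 + 0 + 0 = 8

8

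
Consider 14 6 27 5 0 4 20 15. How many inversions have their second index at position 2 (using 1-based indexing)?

The element at index 2 is 6.
Elements before it: 14
Those larger than 6: 14

1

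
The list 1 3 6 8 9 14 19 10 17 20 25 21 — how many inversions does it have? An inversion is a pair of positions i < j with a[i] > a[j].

Count, for each position, how many later elements it exceeds:
1: 0
3: 0
6: 0
8: 0
9: 0
14: 1
19: 2
10: 0
17: 0
20: 0
25: 1
21: 0
Sum: 0 + 0 + 0 + 0 + 0 + 1 + 2 + 0 + 0 + 0 + 1 + 0 = 4

4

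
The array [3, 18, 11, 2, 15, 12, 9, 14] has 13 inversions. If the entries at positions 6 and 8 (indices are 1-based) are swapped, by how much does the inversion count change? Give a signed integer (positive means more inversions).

Positions 6 and 8 hold 12 and 14; after swapping, the array is [3, 18, 11, 2, 15, 14, 9, 12].
For each element, count later entries that are smaller:
3: 1
18: 6
11: 2
2: 0
15: 3
14: 2
9: 0
12: 0
Sum: 1 + 6 + 2 + 0 + 3 + 2 + 0 + 0 = 14
Change: 14 − 13 = +1

+1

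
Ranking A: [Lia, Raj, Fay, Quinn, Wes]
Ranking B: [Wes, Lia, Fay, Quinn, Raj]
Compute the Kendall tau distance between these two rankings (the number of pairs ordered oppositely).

Assign each item its position (1..5) in the first ordering, then rewrite the second ordering as that position sequence:
positions: Lia→1, Raj→2, Fay→3, Quinn→4, Wes→5
second ordering as positions: [5, 1, 3, 4, 2]
Discordant pairs = inversions in this position sequence.
5: 1, 3, 4, 2 → 4
1: 0
3: 2 → 1
4: 2 → 1
2: 0
Total: 4 + 0 + 1 + 1 + 0 = 6

6 discordant pairs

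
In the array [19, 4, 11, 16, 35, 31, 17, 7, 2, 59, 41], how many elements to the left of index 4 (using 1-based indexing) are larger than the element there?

1 such element

The element at index 4 is 16.
Elements before it: 19, 4, 11
Those larger than 16: 19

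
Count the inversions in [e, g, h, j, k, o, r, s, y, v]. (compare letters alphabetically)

Count, for each position, how many later elements it exceeds:
e: 0
g: 0
h: 0
j: 0
k: 0
o: 0
r: 0
s: 0
y: 1
v: 0
Sum: 0 + 0 + 0 + 0 + 0 + 0 + 0 + 0 + 1 + 0 = 1

1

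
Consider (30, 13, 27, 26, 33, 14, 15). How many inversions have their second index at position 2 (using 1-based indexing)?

The element at index 2 is 13.
Elements before it: 30
Those larger than 13: 30

1 such element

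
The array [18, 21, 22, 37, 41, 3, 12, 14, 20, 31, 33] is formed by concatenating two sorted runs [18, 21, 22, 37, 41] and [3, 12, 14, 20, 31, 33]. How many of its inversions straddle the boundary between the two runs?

23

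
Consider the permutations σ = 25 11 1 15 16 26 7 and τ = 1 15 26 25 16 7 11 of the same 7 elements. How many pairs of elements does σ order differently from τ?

9 discordant pairs

Assign each item its position (1..7) in the first ordering, then rewrite the second ordering as that position sequence:
positions: 25→1, 11→2, 1→3, 15→4, 16→5, 26→6, 7→7
second ordering as positions: [3, 4, 6, 1, 5, 7, 2]
Discordant pairs = inversions in this position sequence.
3: 1, 2 → 2
4: 1, 2 → 2
6: 1, 5, 2 → 3
1: 0
5: 2 → 1
7: 2 → 1
2: 0
Total: 2 + 2 + 3 + 0 + 1 + 1 + 0 = 9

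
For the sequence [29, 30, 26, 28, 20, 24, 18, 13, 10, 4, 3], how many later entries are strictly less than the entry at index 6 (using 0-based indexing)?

4

The element at index 6 is 18.
Elements after it: 13, 10, 4, 3
Those smaller than 18: 13, 10, 4, 3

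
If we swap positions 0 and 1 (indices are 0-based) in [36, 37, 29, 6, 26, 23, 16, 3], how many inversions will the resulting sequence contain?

25 inversions

Positions 0 and 1 hold 36 and 37; after swapping, the array is [37, 36, 29, 6, 26, 23, 16, 3].
Sweep left to right; for each value list the smaller values that follow it:
37: 7
36: 6
29: 5
6: 1
26: 3
23: 2
16: 1
3: 0
Sum: 7 + 6 + 5 + 1 + 3 + 2 + 1 + 0 = 25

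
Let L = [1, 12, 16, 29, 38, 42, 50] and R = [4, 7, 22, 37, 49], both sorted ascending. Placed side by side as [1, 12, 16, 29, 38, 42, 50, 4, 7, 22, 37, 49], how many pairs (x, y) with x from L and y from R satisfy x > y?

Split inversions: 20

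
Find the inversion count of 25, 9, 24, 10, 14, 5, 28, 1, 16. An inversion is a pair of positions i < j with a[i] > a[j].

21 out-of-order pairs

Count, for each position, how many later elements it exceeds:
25: 7
9: 2
24: 5
10: 2
14: 2
5: 1
28: 2
1: 0
16: 0
Sum: 7 + 2 + 5 + 2 + 2 + 1 + 2 + 0 + 0 = 21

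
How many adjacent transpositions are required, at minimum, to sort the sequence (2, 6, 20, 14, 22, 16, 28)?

Minimum adjacent swaps = number of inversions (each swap of adjacent out-of-order elements removes one inversion and no swap can remove more).
Count inversions — for each element, later elements that are smaller:
2: none → 0
6: none → 0
20: 14, 16 → 2
14: none → 0
22: 16 → 1
16: none → 0
28: none → 0
Total inversions: 0 + 0 + 2 + 0 + 1 + 0 + 0 = 3

3 adjacent swaps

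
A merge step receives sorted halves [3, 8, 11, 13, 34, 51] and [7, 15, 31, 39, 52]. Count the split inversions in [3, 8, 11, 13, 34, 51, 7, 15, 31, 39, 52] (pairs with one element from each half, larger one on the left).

10 cross-inversions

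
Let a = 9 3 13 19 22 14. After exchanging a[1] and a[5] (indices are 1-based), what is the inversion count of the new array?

8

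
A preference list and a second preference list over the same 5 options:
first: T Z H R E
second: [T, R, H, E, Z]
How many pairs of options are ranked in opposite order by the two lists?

Assign each item its position (1..5) in the first ordering, then rewrite the second ordering as that position sequence:
positions: T→1, Z→2, H→3, R→4, E→5
second ordering as positions: [1, 4, 3, 5, 2]
Discordant pairs = inversions in this position sequence.
1: 0
4: 3, 2 → 2
3: 2 → 1
5: 2 → 1
2: 0
Total: 0 + 2 + 1 + 1 + 0 = 4

4 pairs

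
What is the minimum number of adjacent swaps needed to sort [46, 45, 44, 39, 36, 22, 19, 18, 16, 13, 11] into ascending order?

Minimum adjacent swaps = number of inversions (each swap of adjacent out-of-order elements removes one inversion and no swap can remove more).
Count inversions — for each element, later elements that are smaller:
46: 45, 44, 39, 36, 22, 19, 18, 16, 13, 11 → 10
45: 44, 39, 36, 22, 19, 18, 16, 13, 11 → 9
44: 39, 36, 22, 19, 18, 16, 13, 11 → 8
39: 36, 22, 19, 18, 16, 13, 11 → 7
36: 22, 19, 18, 16, 13, 11 → 6
22: 19, 18, 16, 13, 11 → 5
19: 18, 16, 13, 11 → 4
18: 16, 13, 11 → 3
16: 13, 11 → 2
13: 11 → 1
11: none → 0
Total inversions: 10 + 9 + 8 + 7 + 6 + 5 + 4 + 3 + 2 + 1 + 0 = 55

Swaps: 55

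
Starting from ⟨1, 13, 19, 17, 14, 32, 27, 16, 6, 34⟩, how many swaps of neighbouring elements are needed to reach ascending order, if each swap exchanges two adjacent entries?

Minimum adjacent swaps = number of inversions (each swap of adjacent out-of-order elements removes one inversion and no swap can remove more).
Count inversions — for each element, later elements that are smaller:
1: none → 0
13: 6 → 1
19: 17, 14, 16, 6 → 4
17: 14, 16, 6 → 3
14: 6 → 1
32: 27, 16, 6 → 3
27: 16, 6 → 2
16: 6 → 1
6: none → 0
34: none → 0
Total inversions: 0 + 1 + 4 + 3 + 1 + 3 + 2 + 1 + 0 + 0 = 15

15 adjacent swaps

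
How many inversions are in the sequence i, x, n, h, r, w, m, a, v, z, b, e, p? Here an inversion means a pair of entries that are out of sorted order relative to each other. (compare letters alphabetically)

42

Element-by-element contributions:
i: 4
x: 10
n: 5
h: 3
r: 5
w: 6
m: 3
a: 0
v: 3
z: 3
b: 0
e: 0
p: 0
Sum: 4 + 10 + 5 + 3 + 5 + 6 + 3 + 0 + 3 + 3 + 0 + 0 + 0 = 42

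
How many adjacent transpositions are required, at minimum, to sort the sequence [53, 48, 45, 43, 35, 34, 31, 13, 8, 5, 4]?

Minimum adjacent swaps = number of inversions (each swap of adjacent out-of-order elements removes one inversion and no swap can remove more).
Count inversions — for each element, later elements that are smaller:
53: 48, 45, 43, 35, 34, 31, 13, 8, 5, 4 → 10
48: 45, 43, 35, 34, 31, 13, 8, 5, 4 → 9
45: 43, 35, 34, 31, 13, 8, 5, 4 → 8
43: 35, 34, 31, 13, 8, 5, 4 → 7
35: 34, 31, 13, 8, 5, 4 → 6
34: 31, 13, 8, 5, 4 → 5
31: 13, 8, 5, 4 → 4
13: 8, 5, 4 → 3
8: 5, 4 → 2
5: 4 → 1
4: none → 0
Total inversions: 10 + 9 + 8 + 7 + 6 + 5 + 4 + 3 + 2 + 1 + 0 = 55

55 adjacent swaps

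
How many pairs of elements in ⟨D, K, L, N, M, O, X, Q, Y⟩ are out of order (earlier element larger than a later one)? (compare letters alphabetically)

2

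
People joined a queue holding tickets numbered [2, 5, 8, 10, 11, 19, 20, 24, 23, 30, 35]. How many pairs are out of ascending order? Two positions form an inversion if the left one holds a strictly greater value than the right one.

1 inversion

Count, for each position, how many later elements it exceeds:
2: 0
5: 0
8: 0
10: 0
11: 0
19: 0
20: 0
24: 1
23: 0
30: 0
35: 0
Sum: 0 + 0 + 0 + 0 + 0 + 0 + 0 + 1 + 0 + 0 + 0 = 1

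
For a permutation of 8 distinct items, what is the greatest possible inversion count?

28

A reversed (strictly descending) arrangement makes every pair an inversion, giving C(8, 2) inversions.
C(8, 2) = 8·7/2 = 28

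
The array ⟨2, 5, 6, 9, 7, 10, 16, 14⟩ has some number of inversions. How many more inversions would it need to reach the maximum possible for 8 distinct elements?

26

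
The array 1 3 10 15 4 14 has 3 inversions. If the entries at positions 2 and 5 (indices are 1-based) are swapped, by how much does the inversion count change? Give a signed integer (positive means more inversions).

Positions 2 and 5 hold 3 and 4; after swapping, the array is [1, 4, 10, 15, 3, 14].
Count, for each position, how many later elements it exceeds:
1 → none → 0
4 → 3 → 1
10 → 3 → 1
15 → 3, 14 → 2
3 → none → 0
14 → none → 0
Sum: 0 + 1 + 1 + 2 + 0 + 0 = 4
Change: 4 − 3 = +1

+1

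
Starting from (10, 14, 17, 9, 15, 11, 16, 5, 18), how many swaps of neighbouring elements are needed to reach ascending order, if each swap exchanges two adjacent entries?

Adjacent swaps: 15

Each adjacent swap fixes exactly one inversion, so the minimum swap count equals the number of inversions.
Count inversions — for each element, later elements that are smaller:
10: 9, 5 → 2
14: 9, 11, 5 → 3
17: 9, 15, 11, 16, 5 → 5
9: 5 → 1
15: 11, 5 → 2
11: 5 → 1
16: 5 → 1
5: none → 0
18: none → 0
Total inversions: 2 + 3 + 5 + 1 + 2 + 1 + 1 + 0 + 0 = 15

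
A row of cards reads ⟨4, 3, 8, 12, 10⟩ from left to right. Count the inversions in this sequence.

2 inversions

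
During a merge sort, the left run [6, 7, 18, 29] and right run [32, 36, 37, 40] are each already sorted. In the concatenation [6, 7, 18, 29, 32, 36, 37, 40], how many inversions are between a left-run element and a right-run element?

Cross-inversions: 0

Take each right-half value and tally the left-half values above it:
r = 32: none → 0
r = 36: none → 0
r = 37: none → 0
r = 40: none → 0
Cross-inversions: 0 + 0 + 0 + 0 = 0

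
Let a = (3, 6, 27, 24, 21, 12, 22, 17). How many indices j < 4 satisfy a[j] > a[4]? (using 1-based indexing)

The element at index 4 is 24.
Elements before it: 3, 6, 27
Those larger than 24: 27

1 such element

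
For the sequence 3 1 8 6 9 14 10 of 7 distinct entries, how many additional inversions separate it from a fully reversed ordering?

Maximum inversions for 7 distinct elements is C(7, 2) = 7·6/2 = 21.
Current inversions — for each element, count later smaller elements:
3: 1
1: 0
8: 1
6: 0
9: 0
14: 1
10: 0
Current total: 1 + 0 + 1 + 0 + 0 + 1 + 0 = 3
Shortfall: 21 − 3 = 18

18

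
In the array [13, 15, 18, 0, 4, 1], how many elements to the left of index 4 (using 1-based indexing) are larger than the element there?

The element at index 4 is 0.
Elements before it: 13, 15, 18
Those larger than 0: 13, 15, 18

3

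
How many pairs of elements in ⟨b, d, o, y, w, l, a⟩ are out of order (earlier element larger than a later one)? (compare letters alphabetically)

10

Count, for each position, how many later elements it exceeds:
b → a → 1
d → a → 1
o → l, a → 2
y → w, l, a → 3
w → l, a → 2
l → a → 1
a → none → 0
Sum: 1 + 1 + 2 + 3 + 2 + 1 + 0 = 10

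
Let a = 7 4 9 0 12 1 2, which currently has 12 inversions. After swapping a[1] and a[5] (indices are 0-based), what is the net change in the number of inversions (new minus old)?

Positions 1 and 5 hold 4 and 1; after swapping, the array is [7, 1, 9, 0, 12, 4, 2].
Element-by-element contributions:
7 → 1, 0, 4, 2 → 4
1 → 0 → 1
9 → 0, 4, 2 → 3
0 → none → 0
12 → 4, 2 → 2
4 → 2 → 1
2 → none → 0
Sum: 4 + 1 + 3 + 0 + 2 + 1 + 0 = 11
Change: 11 − 12 = -1

-1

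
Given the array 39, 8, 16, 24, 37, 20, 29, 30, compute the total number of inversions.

Sweep left to right; for each value list the smaller values that follow it:
39 → 8, 16, 24, 37, 20, 29, 30 → 7
8 → none → 0
16 → none → 0
24 → 20 → 1
37 → 20, 29, 30 → 3
20 → none → 0
29 → none → 0
30 → none → 0
Sum: 7 + 0 + 0 + 1 + 3 + 0 + 0 + 0 = 11

11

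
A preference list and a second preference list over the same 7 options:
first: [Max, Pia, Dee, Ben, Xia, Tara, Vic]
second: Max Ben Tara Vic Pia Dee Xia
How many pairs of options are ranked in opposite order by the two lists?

8

Assign each item its position (1..7) in the first ordering, then rewrite the second ordering as that position sequence:
positions: Max→1, Pia→2, Dee→3, Ben→4, Xia→5, Tara→6, Vic→7
second ordering as positions: [1, 4, 6, 7, 2, 3, 5]
Discordant pairs = inversions in this position sequence.
1: 0
4: 2, 3 → 2
6: 2, 3, 5 → 3
7: 2, 3, 5 → 3
2: 0
3: 0
5: 0
Total: 0 + 2 + 3 + 3 + 0 + 0 + 0 = 8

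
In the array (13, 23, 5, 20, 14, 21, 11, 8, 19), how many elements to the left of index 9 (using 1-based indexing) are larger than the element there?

3 such elements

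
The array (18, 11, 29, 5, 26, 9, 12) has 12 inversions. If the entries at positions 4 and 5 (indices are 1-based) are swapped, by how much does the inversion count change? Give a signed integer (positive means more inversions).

+1

Positions 4 and 5 hold 5 and 26; after swapping, the array is [18, 11, 29, 26, 5, 9, 12].
Count, for each position, how many later elements it exceeds:
18 → 11, 5, 9, 12 → 4
11 → 5, 9 → 2
29 → 26, 5, 9, 12 → 4
26 → 5, 9, 12 → 3
5 → none → 0
9 → none → 0
12 → none → 0
Sum: 4 + 2 + 4 + 3 + 0 + 0 + 0 = 13
Change: 13 − 12 = +1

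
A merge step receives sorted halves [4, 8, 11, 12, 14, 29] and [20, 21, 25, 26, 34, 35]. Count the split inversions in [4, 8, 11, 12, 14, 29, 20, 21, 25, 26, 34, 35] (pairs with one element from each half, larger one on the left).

4

For each element r of the right run, count left-run elements greater than r:
r = 20: 29 → 1
r = 21: 29 → 1
r = 25: 29 → 1
r = 26: 29 → 1
r = 34: none → 0
r = 35: none → 0
Cross-inversions: 1 + 1 + 1 + 1 + 0 + 0 = 4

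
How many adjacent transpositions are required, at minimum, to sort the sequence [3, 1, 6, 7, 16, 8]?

2 swaps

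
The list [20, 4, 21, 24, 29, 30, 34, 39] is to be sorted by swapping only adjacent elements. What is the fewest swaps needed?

Minimum adjacent swaps = number of inversions (each swap of adjacent out-of-order elements removes one inversion and no swap can remove more).
Count inversions — for each element, later elements that are smaller:
20: 4 → 1
4: none → 0
21: none → 0
24: none → 0
29: none → 0
30: none → 0
34: none → 0
39: none → 0
Total inversions: 1 + 0 + 0 + 0 + 0 + 0 + 0 + 0 = 1

1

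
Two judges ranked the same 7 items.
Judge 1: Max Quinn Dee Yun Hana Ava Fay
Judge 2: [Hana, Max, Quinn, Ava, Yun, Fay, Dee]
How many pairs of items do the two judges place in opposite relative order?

8 discordant pairs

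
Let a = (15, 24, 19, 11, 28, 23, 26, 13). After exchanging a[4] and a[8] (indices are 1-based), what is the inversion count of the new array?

14 inversions

Positions 4 and 8 hold 11 and 13; after swapping, the array is [15, 24, 19, 13, 28, 23, 26, 11].
For each element, count later entries that are smaller:
15 → 13, 11 → 2
24 → 19, 13, 23, 11 → 4
19 → 13, 11 → 2
13 → 11 → 1
28 → 23, 26, 11 → 3
23 → 11 → 1
26 → 11 → 1
11 → none → 0
Sum: 2 + 4 + 2 + 1 + 3 + 1 + 1 + 0 = 14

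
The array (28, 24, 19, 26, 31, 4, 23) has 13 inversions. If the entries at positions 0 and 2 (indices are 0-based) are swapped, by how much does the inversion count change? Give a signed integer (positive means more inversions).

Positions 0 and 2 hold 28 and 19; after swapping, the array is [19, 24, 28, 26, 31, 4, 23].
Sweep left to right; for each value list the smaller values that follow it:
19: 1
24: 2
28: 3
26: 2
31: 2
4: 0
23: 0
Sum: 1 + 2 + 3 + 2 + 2 + 0 + 0 = 10
Change: 10 − 13 = -3

-3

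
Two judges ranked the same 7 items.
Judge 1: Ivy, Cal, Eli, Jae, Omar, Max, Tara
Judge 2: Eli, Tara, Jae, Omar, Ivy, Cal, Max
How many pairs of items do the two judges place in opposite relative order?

11 discordant pairs

Assign each item its position (1..7) in the first ordering, then rewrite the second ordering as that position sequence:
positions: Ivy→1, Cal→2, Eli→3, Jae→4, Omar→5, Max→6, Tara→7
second ordering as positions: [3, 7, 4, 5, 1, 2, 6]
Discordant pairs = inversions in this position sequence.
3: 1, 2 → 2
7: 4, 5, 1, 2, 6 → 5
4: 1, 2 → 2
5: 1, 2 → 2
1: 0
2: 0
6: 0
Total: 2 + 5 + 2 + 2 + 0 + 0 + 0 = 11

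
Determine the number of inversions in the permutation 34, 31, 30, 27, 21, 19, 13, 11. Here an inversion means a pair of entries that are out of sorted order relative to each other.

For each element, count later entries that are smaller:
34 → 31, 30, 27, 21, 19, 13, 11 → 7
31 → 30, 27, 21, 19, 13, 11 → 6
30 → 27, 21, 19, 13, 11 → 5
27 → 21, 19, 13, 11 → 4
21 → 19, 13, 11 → 3
19 → 13, 11 → 2
13 → 11 → 1
11 → none → 0
Sum: 7 + 6 + 5 + 4 + 3 + 2 + 1 + 0 = 28

28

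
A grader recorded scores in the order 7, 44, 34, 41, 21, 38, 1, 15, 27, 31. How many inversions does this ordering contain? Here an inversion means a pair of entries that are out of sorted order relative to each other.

26 inversions

Count, for each position, how many later elements it exceeds:
7: 1
44: 8
34: 5
41: 6
21: 2
38: 4
1: 0
15: 0
27: 0
31: 0
Sum: 1 + 8 + 5 + 6 + 2 + 4 + 0 + 0 + 0 + 0 = 26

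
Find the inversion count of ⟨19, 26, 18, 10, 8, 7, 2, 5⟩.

For each element, count later entries that are smaller:
19 → 18, 10, 8, 7, 2, 5 → 6
26 → 18, 10, 8, 7, 2, 5 → 6
18 → 10, 8, 7, 2, 5 → 5
10 → 8, 7, 2, 5 → 4
8 → 7, 2, 5 → 3
7 → 2, 5 → 2
2 → none → 0
5 → none → 0
Sum: 6 + 6 + 5 + 4 + 3 + 2 + 0 + 0 = 26

There are 26 inversions.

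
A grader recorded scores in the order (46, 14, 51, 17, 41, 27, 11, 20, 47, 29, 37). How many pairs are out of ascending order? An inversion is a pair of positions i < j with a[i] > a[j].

27 out-of-order pairs

For each element, count later entries that are smaller:
46 → 14, 17, 41, 27, 11, 20, 29, 37 → 8
14 → 11 → 1
51 → 17, 41, 27, 11, 20, 47, 29, 37 → 8
17 → 11 → 1
41 → 27, 11, 20, 29, 37 → 5
27 → 11, 20 → 2
11 → none → 0
20 → none → 0
47 → 29, 37 → 2
29 → none → 0
37 → none → 0
Sum: 8 + 1 + 8 + 1 + 5 + 2 + 0 + 0 + 2 + 0 + 0 = 27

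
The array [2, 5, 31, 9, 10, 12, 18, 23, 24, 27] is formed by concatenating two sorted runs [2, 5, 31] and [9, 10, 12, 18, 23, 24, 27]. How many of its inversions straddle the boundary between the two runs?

Take each right-half value and tally the left-half values above it:
r = 9: 31 → 1
r = 10: 31 → 1
r = 12: 31 → 1
r = 18: 31 → 1
r = 23: 31 → 1
r = 24: 31 → 1
r = 27: 31 → 1
Cross-inversions: 1 + 1 + 1 + 1 + 1 + 1 + 1 = 7

Split inversions: 7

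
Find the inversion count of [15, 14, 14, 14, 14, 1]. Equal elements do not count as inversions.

Listing every pair i<j with a[i]>a[j] (using 0-based positions):
(0,1): 15 > 14
(0,2): 15 > 14
(0,3): 15 > 14
(0,4): 15 > 14
(0,5): 15 > 1
(1,5): 14 > 1
(2,5): 14 > 1
(3,5): 14 > 1
(4,5): 14 > 1
That's 9 pairs.

9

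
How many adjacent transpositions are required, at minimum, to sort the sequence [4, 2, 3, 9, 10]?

2 swaps

The minimum number of adjacent swaps to sort an array equals its inversion count, since every such swap removes exactly one inversion.
Count inversions — for each element, later elements that are smaller:
4: 2, 3 → 2
2: none → 0
3: none → 0
9: none → 0
10: none → 0
Total inversions: 2 + 0 + 0 + 0 + 0 = 2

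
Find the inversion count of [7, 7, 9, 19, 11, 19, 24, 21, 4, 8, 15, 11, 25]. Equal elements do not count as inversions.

25

Sweep left to right; for each value list the smaller values that follow it:
7 → 4 → 1
7 → 4 → 1
9 → 4, 8 → 2
19 → 11, 4, 8, 15, 11 → 5
11 → 4, 8 → 2
19 → 4, 8, 15, 11 → 4
24 → 21, 4, 8, 15, 11 → 5
21 → 4, 8, 15, 11 → 4
4 → none → 0
8 → none → 0
15 → 11 → 1
11 → none → 0
25 → none → 0
Sum: 1 + 1 + 2 + 5 + 2 + 4 + 5 + 4 + 0 + 0 + 1 + 0 + 0 = 25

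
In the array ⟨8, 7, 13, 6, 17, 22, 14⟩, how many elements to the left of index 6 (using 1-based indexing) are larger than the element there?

The element at index 6 is 22.
Elements before it: 8, 7, 13, 6, 17
None of them are larger than 22.

0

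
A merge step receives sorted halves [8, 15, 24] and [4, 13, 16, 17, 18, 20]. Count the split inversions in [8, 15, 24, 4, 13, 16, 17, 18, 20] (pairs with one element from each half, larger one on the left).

9

Count, for every r in R, how many entries of L exceed r:
r = 4: 8, 15, 24 → 3
r = 13: 15, 24 → 2
r = 16: 24 → 1
r = 17: 24 → 1
r = 18: 24 → 1
r = 20: 24 → 1
Cross-inversions: 3 + 2 + 1 + 1 + 1 + 1 = 9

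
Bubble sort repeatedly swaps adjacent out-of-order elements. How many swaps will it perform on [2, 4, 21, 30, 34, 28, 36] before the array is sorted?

2

The minimum number of adjacent swaps to sort an array equals its inversion count, since every such swap removes exactly one inversion.
Count inversions — for each element, later elements that are smaller:
2: none → 0
4: none → 0
21: none → 0
30: 28 → 1
34: 28 → 1
28: none → 0
36: none → 0
Total inversions: 0 + 0 + 0 + 1 + 1 + 0 + 0 = 2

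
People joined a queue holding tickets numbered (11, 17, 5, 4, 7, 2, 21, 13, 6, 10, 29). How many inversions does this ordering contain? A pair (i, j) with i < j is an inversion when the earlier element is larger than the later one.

23 inversions

Element-by-element contributions:
11 → 5, 4, 7, 2, 6, 10 → 6
17 → 5, 4, 7, 2, 13, 6, 10 → 7
5 → 4, 2 → 2
4 → 2 → 1
7 → 2, 6 → 2
2 → none → 0
21 → 13, 6, 10 → 3
13 → 6, 10 → 2
6 → none → 0
10 → none → 0
29 → none → 0
Sum: 6 + 7 + 2 + 1 + 2 + 0 + 3 + 2 + 0 + 0 + 0 = 23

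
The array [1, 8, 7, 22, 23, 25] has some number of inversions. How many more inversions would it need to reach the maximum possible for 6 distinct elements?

14 inversions short

Maximum inversions for 6 distinct elements is C(6, 2) = 6·5/2 = 15.
Current inversions — for each element, count later smaller elements:
1: 0
8: 1
7: 0
22: 0
23: 0
25: 0
Current total: 0 + 1 + 0 + 0 + 0 + 0 = 1
Shortfall: 15 − 1 = 14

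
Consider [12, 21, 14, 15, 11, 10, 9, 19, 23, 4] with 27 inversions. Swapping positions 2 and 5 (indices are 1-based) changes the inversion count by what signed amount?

-5

Positions 2 and 5 hold 21 and 11; after swapping, the array is [12, 11, 14, 15, 21, 10, 9, 19, 23, 4].
Element-by-element contributions:
12: 4
11: 3
14: 3
15: 3
21: 4
10: 2
9: 1
19: 1
23: 1
4: 0
Sum: 4 + 3 + 3 + 3 + 4 + 2 + 1 + 1 + 1 + 0 = 22
Change: 22 − 27 = -5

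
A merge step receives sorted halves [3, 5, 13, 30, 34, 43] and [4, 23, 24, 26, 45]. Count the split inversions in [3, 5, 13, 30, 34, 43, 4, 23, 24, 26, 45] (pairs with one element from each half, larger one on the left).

Cross-inversions: 14

For each element r of the right run, count left-run elements greater than r:
r = 4: 5, 13, 30, 34, 43 → 5
r = 23: 30, 34, 43 → 3
r = 24: 30, 34, 43 → 3
r = 26: 30, 34, 43 → 3
r = 45: none → 0
Cross-inversions: 5 + 3 + 3 + 3 + 0 = 14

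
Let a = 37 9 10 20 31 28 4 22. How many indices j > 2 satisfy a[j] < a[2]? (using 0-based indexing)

1

The element at index 2 is 10.
Elements after it: 20, 31, 28, 4, 22
Those smaller than 10: 4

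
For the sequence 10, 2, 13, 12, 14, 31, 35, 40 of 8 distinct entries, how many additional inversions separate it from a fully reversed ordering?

26

Maximum inversions for 8 distinct elements is C(8, 2) = 8·7/2 = 28.
Current inversions — for each element, count later smaller elements:
10: 1
2: 0
13: 1
12: 0
14: 0
31: 0
35: 0
40: 0
Current total: 1 + 0 + 1 + 0 + 0 + 0 + 0 + 0 = 2
Shortfall: 28 − 2 = 26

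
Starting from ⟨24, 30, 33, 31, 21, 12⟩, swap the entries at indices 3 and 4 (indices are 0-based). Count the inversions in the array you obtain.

9

Positions 3 and 4 hold 31 and 21; after swapping, the array is [24, 30, 33, 21, 31, 12].
Count, for each position, how many later elements it exceeds:
24: 2
30: 2
33: 3
21: 1
31: 1
12: 0
Sum: 2 + 2 + 3 + 1 + 1 + 0 = 9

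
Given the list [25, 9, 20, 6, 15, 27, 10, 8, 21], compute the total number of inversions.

19

Count, for each position, how many later elements it exceeds:
25: 7
9: 2
20: 4
6: 0
15: 2
27: 3
10: 1
8: 0
21: 0
Sum: 7 + 2 + 4 + 0 + 2 + 3 + 1 + 0 + 0 = 19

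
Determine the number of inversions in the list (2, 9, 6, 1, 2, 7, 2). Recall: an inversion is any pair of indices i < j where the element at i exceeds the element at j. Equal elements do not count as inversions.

10 inversions

Out-of-order index pairs (0-indexed):
(0,3): 2 > 1
(1,2): 9 > 6
(1,3): 9 > 1
(1,4): 9 > 2
(1,5): 9 > 7
(1,6): 9 > 2
(2,3): 6 > 1
(2,4): 6 > 2
(2,6): 6 > 2
(5,6): 7 > 2
That's 10 pairs.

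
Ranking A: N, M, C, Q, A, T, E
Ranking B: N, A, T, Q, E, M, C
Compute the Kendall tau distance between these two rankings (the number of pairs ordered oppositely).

Assign each item its position (1..7) in the first ordering, then rewrite the second ordering as that position sequence:
positions: N→1, M→2, C→3, Q→4, A→5, T→6, E→7
second ordering as positions: [1, 5, 6, 4, 7, 2, 3]
Discordant pairs = inversions in this position sequence.
1: 0
5: 4, 2, 3 → 3
6: 4, 2, 3 → 3
4: 2, 3 → 2
7: 2, 3 → 2
2: 0
3: 0
Total: 0 + 3 + 3 + 2 + 2 + 0 + 0 = 10

10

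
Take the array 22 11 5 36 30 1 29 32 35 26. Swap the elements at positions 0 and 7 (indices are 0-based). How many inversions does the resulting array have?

Positions 0 and 7 hold 22 and 32; after swapping, the array is [32, 11, 5, 36, 30, 1, 29, 22, 35, 26].
For each element, count later entries that are smaller:
32: 7
11: 2
5: 1
36: 6
30: 4
1: 0
29: 2
22: 0
35: 1
26: 0
Sum: 7 + 2 + 1 + 6 + 4 + 0 + 2 + 0 + 1 + 0 = 23

23 inversions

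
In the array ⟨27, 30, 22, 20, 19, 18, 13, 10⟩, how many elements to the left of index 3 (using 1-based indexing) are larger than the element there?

2

The element at index 3 is 22.
Elements before it: 27, 30
Those larger than 22: 27, 30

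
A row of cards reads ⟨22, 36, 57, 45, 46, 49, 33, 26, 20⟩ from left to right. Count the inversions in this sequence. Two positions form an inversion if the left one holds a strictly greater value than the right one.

For each element, count later entries that are smaller:
22 → 20 → 1
36 → 33, 26, 20 → 3
57 → 45, 46, 49, 33, 26, 20 → 6
45 → 33, 26, 20 → 3
46 → 33, 26, 20 → 3
49 → 33, 26, 20 → 3
33 → 26, 20 → 2
26 → 20 → 1
20 → none → 0
Sum: 1 + 3 + 6 + 3 + 3 + 3 + 2 + 1 + 0 = 22

22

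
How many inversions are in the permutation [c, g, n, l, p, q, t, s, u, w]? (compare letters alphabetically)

Inversions: 2

Count, for each position, how many later elements it exceeds:
c: 0
g: 0
n: 1
l: 0
p: 0
q: 0
t: 1
s: 0
u: 0
w: 0
Sum: 0 + 0 + 1 + 0 + 0 + 0 + 1 + 0 + 0 + 0 = 2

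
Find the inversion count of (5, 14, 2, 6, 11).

4 out-of-order pairs

For each element, count later entries that are smaller:
5 → 2 → 1
14 → 2, 6, 11 → 3
2 → none → 0
6 → none → 0
11 → none → 0
Sum: 1 + 3 + 0 + 0 + 0 = 4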